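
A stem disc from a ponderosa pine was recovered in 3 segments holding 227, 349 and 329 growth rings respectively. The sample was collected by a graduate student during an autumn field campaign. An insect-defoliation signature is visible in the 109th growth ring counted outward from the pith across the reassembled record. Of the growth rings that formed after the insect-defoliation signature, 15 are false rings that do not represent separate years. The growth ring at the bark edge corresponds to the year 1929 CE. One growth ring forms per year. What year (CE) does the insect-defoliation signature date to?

Total growth rings = 227 + 349 + 329 = 905.
Between growth ring 109 and the bark edge there are 905 − 109 = 796 growth rings.
Removing the 15 false growth rings leaves 796 − 15 = 781 true growth rings beyond the insect-defoliation signature.
The growth ring at the bark edge is 1929 CE, so the insect-defoliation signature dates to 1929 − 781 = 1148 CE.

1148 CE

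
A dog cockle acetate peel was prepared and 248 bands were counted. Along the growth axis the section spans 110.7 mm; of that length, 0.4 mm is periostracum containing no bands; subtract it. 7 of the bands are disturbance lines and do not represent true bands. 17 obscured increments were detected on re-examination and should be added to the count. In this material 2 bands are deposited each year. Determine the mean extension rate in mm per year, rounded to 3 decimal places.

0.855 mm per year

Correcting the raw count gives 248 − 7 + 17 = 258 true bands.
With 2 bands per year, 258 / 2 = 129 years.
Net length = 110.7 − 0.4 = 110.3 mm.
Extension rate ≈ 110.3 / 129 = 0.855 mm per year.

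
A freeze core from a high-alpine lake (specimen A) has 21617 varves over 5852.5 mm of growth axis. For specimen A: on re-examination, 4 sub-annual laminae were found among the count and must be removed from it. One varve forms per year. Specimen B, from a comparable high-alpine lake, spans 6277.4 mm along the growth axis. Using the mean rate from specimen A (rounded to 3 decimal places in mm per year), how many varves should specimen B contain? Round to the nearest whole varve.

23164 varves

Specimen A: correcting the raw count gives 21617 − 4 = 21613 true varves.
A: Mean rate = 5852.5 mm / 21613 years ≈ 0.271 mm/year.
Specimen B: 6277.4 mm / 0.271 mm per year = 23163.84 years ≈ 23164 varves.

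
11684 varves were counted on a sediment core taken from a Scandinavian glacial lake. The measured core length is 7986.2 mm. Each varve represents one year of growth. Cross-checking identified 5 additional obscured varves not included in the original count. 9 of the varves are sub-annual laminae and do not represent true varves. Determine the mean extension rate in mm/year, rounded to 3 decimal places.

0.684 mm/year

After corrections the count is 11684 − 9 + 5 = 11680 varves.
Extension rate ≈ 7986.2 / 11680 = 0.684 mm/year.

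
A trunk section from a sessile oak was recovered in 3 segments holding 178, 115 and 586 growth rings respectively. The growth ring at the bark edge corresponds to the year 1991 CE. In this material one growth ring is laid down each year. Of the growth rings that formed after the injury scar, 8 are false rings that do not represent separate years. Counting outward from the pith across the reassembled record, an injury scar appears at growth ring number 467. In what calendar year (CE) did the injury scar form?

Total growth rings = 178 + 115 + 586 = 879.
The injury scar sits at growth ring 467 from the pith, so 879 − 467 = 412 growth rings formed after it.
Excluding 8 false growth rings: 412 − 8 = 404.
The growth ring at the bark edge is 1991 CE, so the injury scar dates to 1991 − 404 = 1587 CE.

1587 CE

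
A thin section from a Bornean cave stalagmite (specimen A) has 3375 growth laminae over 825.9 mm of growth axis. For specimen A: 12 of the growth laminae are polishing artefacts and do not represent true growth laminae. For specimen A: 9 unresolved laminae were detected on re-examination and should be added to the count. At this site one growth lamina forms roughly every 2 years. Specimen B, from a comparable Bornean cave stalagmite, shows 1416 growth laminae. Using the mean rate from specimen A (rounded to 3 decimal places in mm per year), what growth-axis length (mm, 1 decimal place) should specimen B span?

345.5 mm

Specimen A: after corrections the count is 3375 − 12 + 9 = 3372 growth laminae.
Specimen A: 3372 growth laminae at 2 years each span 3372 × 2 = 6744 years.
A: Mean rate = 825.9 mm / 6744 years ≈ 0.122 mm/yr.
Specimen B: at 2 years per growth lamina, 1416 × 2 = 2832 years. Length of B = 0.122 × 2832 = 345.5 mm.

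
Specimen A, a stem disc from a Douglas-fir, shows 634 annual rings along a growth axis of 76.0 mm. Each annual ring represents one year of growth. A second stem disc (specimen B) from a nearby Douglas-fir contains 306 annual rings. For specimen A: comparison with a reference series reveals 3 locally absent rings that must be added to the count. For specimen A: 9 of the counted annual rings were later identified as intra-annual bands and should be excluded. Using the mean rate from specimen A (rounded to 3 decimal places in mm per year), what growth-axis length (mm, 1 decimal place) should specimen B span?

37.0 mm

Specimen A: after corrections the count is 634 − 9 + 3 = 628 annual rings.
A: Mean rate = 76.0 mm / 628 years ≈ 0.121 mm/year.
Length of B = 0.121 × 306 = 37.0 mm.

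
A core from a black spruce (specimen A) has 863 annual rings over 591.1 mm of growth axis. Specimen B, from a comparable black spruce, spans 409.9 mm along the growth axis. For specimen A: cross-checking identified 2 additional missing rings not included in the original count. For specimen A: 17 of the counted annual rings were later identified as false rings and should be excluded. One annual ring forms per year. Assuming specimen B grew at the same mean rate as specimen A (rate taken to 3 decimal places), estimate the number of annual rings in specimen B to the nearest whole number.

588 annual rings

Specimen A: true annual ring count = 863 − 17 + 2 = 848.
A: Extension rate ≈ 591.1 / 848 = 0.697 mm/yr.
For B, 409.9 / 0.697 = 588.09 years ≈ 588 annual rings.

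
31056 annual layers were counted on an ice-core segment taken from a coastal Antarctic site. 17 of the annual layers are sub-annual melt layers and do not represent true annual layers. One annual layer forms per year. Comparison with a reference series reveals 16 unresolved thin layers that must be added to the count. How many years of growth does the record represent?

31055 yr

After corrections the count is 31056 − 17 + 16 = 31055 annual layers.
One annual layer per year makes the duration 31055 years.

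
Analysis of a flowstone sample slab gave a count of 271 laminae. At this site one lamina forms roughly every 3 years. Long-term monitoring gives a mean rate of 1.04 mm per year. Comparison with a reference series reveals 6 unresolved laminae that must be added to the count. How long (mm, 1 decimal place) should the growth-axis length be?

Adjusted count: 271 + 6 = 277 laminae.
At 3 years per lamina, 277 × 3 = 831 years.
Predicted length = 1.04 mm/year × 831 years = 864.2 mm.

864.2 mm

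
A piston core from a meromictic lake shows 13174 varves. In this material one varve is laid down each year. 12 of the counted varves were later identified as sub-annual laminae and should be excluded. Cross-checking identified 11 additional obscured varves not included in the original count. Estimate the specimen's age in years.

After corrections the count is 13174 − 12 + 11 = 13173 varves.
With a one-to-one varve periodicity this is 13173 years.

13173 yr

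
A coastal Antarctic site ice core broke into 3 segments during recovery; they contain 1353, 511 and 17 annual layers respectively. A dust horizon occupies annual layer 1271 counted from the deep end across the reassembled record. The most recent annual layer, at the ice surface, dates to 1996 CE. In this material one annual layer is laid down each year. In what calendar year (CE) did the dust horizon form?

Total annual layers = 1353 + 511 + 17 = 1881.
The dust horizon sits at annual layer 1271 from the deep end, so 1881 − 1271 = 610 annual layers formed after it.
Counting back 610 years from 1996 CE places the dust horizon in 1996 − 610 = 1386 CE.

1386 CE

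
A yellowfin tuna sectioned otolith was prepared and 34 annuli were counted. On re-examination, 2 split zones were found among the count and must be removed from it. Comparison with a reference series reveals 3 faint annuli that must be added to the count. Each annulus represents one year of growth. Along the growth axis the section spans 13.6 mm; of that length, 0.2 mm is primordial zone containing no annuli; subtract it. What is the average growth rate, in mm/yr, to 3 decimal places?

0.383 mm/yr

True annulus count = 34 − 2 + 3 = 35.
Removing the 0.2 mm offcut leaves 13.6 − 0.2 = 13.4 mm.
13.4 mm over 35 years gives 13.4 / 35 ≈ 0.383 mm/yr.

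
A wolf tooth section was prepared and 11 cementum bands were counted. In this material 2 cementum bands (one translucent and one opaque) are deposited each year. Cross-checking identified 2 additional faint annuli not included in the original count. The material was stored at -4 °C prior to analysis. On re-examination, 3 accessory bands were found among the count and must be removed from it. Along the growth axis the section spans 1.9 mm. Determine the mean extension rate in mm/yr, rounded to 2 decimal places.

0.38 mm/yr

True cementum band count = 11 − 3 + 2 = 10.
Dividing by 2 cementum bands per year: 10 / 2 = 5 years.
1.9 mm over 5 years gives 1.9 / 5 ≈ 0.38 mm/yr.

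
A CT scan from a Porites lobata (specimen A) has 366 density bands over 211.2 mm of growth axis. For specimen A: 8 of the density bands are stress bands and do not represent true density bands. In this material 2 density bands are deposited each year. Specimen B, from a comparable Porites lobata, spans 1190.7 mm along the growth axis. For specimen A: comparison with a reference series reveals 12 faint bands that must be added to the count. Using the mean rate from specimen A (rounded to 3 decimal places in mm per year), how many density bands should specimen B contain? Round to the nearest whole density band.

2085 density bands

Specimen A: adjusted count: 366 − 8 + 12 = 370 density bands.
Specimen A: dividing by 2 density bands per year: 370 / 2 = 185 years.
A: Mean rate = 211.2 mm / 185 years ≈ 1.142 mm/year.
Specimen B: 1190.7 mm / 1.142 mm per year = 1042.64 years; at 2 density bands per year that is 1042.64 × 2 ≈ 2085 density bands.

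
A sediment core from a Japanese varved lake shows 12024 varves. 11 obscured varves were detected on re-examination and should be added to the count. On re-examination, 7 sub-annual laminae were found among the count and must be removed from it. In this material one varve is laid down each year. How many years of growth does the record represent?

12028 yr

Correcting the raw count gives 12024 − 7 + 11 = 12028 true varves.
With a one-to-one varve periodicity this is 12028 years.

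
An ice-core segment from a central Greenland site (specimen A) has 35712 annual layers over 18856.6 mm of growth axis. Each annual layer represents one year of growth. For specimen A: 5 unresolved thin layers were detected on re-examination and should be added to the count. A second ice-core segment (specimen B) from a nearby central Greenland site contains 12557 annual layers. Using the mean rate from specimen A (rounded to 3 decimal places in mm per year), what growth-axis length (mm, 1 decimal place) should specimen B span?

6630.1 mm

Specimen A: after corrections the count is 35712 + 5 = 35717 annual layers.
A: Extension rate ≈ 18856.6 / 35717 = 0.528 mm/year.
For B, 0.528 mm/year × 12557 years = 6630.1 mm.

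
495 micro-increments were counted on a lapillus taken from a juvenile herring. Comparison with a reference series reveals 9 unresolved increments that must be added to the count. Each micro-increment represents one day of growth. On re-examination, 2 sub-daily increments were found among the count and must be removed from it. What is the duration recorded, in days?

502 d

True micro-increment count = 495 − 2 + 9 = 502.
One micro-increment per day makes the duration 502 days.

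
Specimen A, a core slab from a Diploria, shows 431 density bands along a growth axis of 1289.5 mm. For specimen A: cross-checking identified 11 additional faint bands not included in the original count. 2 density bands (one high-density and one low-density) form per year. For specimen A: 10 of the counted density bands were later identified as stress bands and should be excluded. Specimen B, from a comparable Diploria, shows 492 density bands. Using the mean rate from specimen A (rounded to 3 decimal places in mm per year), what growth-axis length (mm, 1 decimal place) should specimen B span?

Specimen A: adjusted count: 431 − 10 + 11 = 432 density bands.
Specimen A: dividing by 2 density bands per year: 432 / 2 = 216 years.
A: 1289.5 mm over 216 years gives 1289.5 / 216 ≈ 5.970 mm per year.
Specimen B: dividing by 2 density bands per year: 492 / 2 = 246 years. B's length ≈ 5.970 × 246 = 1468.6 mm.

1468.6 mm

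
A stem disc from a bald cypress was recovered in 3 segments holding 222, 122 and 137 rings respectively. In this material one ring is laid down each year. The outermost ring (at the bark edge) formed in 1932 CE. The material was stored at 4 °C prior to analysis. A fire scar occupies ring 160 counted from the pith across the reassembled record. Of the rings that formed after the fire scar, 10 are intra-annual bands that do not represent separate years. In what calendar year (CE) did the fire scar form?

1621 CE

Total rings = 222 + 122 + 137 = 481.
481 − 160 = 321 rings lie beyond the fire scar toward the bark edge.
Excluding 10 false rings: 321 − 10 = 311.
1932 − 311 = 1621 CE.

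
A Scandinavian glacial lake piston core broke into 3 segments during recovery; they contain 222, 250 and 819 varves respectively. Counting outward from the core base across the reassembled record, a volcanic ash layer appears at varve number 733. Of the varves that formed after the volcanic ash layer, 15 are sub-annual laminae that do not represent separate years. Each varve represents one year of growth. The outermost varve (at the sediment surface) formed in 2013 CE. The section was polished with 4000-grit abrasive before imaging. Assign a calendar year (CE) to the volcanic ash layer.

Total varves = 222 + 250 + 819 = 1291.
The volcanic ash layer sits at varve 733 from the core base, so 1291 − 733 = 558 varves formed after it.
Removing the 15 false varves leaves 558 − 15 = 543 true varves beyond the volcanic ash layer.
Counting back 543 years from 2013 CE places the volcanic ash layer in 2013 − 543 = 1470 CE.

1470 CE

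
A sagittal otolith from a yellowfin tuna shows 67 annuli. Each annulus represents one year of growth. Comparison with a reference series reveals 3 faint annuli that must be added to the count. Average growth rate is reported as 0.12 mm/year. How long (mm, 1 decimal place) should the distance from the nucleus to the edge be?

8.4 mm

True annulus count = 67 + 3 = 70.
Predicted length = 0.12 mm/year × 70 years = 8.4 mm.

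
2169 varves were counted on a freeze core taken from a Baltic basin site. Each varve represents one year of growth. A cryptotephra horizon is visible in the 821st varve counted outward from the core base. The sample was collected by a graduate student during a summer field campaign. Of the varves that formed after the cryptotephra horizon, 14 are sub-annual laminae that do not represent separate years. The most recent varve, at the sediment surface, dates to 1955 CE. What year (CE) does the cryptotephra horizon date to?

The cryptotephra horizon sits at varve 821 from the core base, so 2169 − 821 = 1348 varves formed after it.
1348 − 14 false = 1334 true varves after the cryptotephra horizon.
The varve at the sediment surface is 1955 CE, so the cryptotephra horizon dates to 1955 − 1334 = 621 CE.

621 CE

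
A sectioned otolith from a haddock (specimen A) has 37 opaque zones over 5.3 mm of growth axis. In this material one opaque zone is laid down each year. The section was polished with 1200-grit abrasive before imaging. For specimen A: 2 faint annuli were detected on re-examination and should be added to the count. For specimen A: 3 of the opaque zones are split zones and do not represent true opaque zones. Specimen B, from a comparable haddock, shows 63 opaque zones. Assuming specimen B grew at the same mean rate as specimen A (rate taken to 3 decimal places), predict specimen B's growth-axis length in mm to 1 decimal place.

9.3 mm

Specimen A: correcting the raw count gives 37 − 3 + 2 = 36 true opaque zones.
A: Extension rate ≈ 5.3 / 36 = 0.147 mm/year.
Length of B = 0.147 × 63 = 9.3 mm.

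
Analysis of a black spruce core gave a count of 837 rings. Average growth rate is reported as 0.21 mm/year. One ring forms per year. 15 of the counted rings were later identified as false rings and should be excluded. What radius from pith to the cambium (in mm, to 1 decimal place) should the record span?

172.6 mm

Adjusted count: 837 − 15 = 822 rings.
822 years at 0.21 mm/year gives 0.21 × 822 = 172.6 mm.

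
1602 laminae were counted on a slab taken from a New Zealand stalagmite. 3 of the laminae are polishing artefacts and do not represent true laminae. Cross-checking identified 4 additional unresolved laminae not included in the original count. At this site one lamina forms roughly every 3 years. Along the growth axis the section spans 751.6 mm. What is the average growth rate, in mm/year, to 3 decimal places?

0.156 mm/year

Adjusted count: 1602 − 3 + 4 = 1603 laminae.
1603 laminae at 3 years each span 1603 × 3 = 4809 years.
Mean rate = 751.6 mm / 4809 years ≈ 0.156 mm/year.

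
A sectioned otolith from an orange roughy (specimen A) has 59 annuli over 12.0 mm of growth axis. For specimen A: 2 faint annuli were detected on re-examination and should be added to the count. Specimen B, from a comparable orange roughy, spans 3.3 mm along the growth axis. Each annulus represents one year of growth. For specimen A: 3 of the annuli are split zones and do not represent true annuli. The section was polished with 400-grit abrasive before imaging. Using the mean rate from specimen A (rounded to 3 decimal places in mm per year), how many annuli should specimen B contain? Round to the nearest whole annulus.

16 annuli

Specimen A: adjusted count: 59 − 3 + 2 = 58 annuli.
A: Extension rate ≈ 12.0 / 58 = 0.207 mm per year.
For B, 3.3 / 0.207 = 15.94 years ≈ 16 annuli.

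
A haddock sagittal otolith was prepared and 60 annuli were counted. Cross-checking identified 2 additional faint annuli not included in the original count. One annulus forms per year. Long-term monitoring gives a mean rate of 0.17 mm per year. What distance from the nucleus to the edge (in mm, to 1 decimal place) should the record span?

True annulus count = 60 + 2 = 62.
Length ≈ 0.17 × 62 = 10.5 mm.

10.5 mm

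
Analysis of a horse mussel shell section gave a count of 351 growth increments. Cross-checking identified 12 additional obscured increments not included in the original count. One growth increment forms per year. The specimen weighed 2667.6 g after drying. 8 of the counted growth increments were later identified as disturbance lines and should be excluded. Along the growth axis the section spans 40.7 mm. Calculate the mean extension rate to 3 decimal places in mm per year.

Adjusted count: 351 − 8 + 12 = 355 growth increments.
Mean rate = 40.7 mm / 355 years ≈ 0.115 mm per year.

0.115 mm per year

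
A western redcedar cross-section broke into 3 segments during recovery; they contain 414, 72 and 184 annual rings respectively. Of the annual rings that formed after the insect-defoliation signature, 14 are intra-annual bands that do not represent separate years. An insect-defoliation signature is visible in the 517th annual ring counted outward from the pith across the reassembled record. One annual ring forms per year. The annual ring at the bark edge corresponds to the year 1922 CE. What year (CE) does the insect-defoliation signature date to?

1783 CE

Total annual rings = 414 + 72 + 184 = 670.
670 − 517 = 153 annual rings lie beyond the insect-defoliation signature toward the bark edge.
153 − 14 false = 139 true annual rings after the insect-defoliation signature.
1922 − 139 = 1783 CE.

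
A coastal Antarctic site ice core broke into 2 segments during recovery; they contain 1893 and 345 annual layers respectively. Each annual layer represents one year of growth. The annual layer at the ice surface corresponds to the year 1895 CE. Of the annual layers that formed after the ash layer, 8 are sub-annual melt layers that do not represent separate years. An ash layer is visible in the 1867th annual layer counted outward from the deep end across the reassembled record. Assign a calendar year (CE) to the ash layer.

1532 CE

Total annual layers = 1893 + 345 = 2238.
The ash layer sits at annual layer 1867 from the deep end, so 2238 − 1867 = 371 annual layers formed after it.
Excluding 8 false annual layers: 371 − 8 = 363.
The annual layer at the ice surface is 1895 CE, so the ash layer dates to 1895 − 363 = 1532 CE.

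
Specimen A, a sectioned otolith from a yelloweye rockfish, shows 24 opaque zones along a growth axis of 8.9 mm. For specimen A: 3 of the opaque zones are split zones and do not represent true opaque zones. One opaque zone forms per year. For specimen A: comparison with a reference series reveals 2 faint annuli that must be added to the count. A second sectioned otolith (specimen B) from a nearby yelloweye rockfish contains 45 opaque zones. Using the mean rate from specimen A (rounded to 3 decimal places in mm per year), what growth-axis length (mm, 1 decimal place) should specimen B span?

17.4 mm

Specimen A: after corrections the count is 24 − 3 + 2 = 23 opaque zones.
A: 8.9 mm over 23 years gives 8.9 / 23 ≈ 0.387 mm per year.
Length of B = 0.387 × 45 = 17.4 mm.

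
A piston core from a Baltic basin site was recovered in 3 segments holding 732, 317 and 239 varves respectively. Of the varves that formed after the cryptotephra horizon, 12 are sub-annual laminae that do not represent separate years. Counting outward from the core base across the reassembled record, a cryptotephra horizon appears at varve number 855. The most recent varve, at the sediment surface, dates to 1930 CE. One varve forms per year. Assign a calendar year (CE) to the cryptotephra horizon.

1509 CE

Total varves = 732 + 317 + 239 = 1288.
The cryptotephra horizon sits at varve 855 from the core base, so 1288 − 855 = 433 varves formed after it.
Excluding 12 false varves: 433 − 12 = 421.
1930 − 421 = 1509 CE.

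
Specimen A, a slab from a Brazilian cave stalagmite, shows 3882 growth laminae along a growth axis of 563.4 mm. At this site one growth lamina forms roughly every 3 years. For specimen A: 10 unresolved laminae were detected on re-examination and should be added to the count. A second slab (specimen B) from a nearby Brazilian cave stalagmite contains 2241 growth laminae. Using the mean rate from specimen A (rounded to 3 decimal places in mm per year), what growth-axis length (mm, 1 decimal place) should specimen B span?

322.7 mm

Specimen A: correcting the raw count gives 3882 + 10 = 3892 true growth laminae.
Specimen A: at 3 years per growth lamina, 3892 × 3 = 11676 years.
A: Mean rate = 563.4 mm / 11676 years ≈ 0.048 mm/yr.
Specimen B: multiplying by 3 years per growth lamina: 2241 × 3 = 6723 years. For B, 0.048 mm/year × 6723 years = 322.7 mm.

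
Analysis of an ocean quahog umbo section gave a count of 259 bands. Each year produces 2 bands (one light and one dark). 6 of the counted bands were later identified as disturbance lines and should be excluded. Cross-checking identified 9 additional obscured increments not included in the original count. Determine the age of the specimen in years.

True band count = 259 − 6 + 9 = 262.
262 bands at 2 per year is 262 / 2 = 131 years.

131 years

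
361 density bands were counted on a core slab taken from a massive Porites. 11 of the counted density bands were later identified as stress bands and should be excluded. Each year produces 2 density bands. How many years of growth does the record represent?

175 years

Adjusted count: 361 − 11 = 350 density bands.
Dividing by 2 density bands per year: 350 / 2 = 175 years.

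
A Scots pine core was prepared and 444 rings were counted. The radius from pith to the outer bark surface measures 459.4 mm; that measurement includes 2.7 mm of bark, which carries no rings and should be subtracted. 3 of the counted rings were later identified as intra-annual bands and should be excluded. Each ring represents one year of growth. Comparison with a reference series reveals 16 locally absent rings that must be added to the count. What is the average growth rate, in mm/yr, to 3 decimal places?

After corrections the count is 444 − 3 + 16 = 457 rings.
The growth record spans 459.4 − 2.7 = 456.7 mm.
Mean rate = 456.7 mm / 457 years ≈ 0.999 mm/yr.

0.999 mm/yr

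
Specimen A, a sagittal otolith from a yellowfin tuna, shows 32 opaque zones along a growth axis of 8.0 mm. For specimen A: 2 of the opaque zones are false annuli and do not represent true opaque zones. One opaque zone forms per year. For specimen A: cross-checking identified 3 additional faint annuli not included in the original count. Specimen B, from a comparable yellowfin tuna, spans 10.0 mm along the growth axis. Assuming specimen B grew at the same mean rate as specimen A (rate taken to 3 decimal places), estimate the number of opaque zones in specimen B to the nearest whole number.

41 opaque zones

Specimen A: correcting the raw count gives 32 − 2 + 3 = 33 true opaque zones.
A: 8.0 mm over 33 years gives 8.0 / 33 ≈ 0.242 mm/year.
For B, 10.0 / 0.242 = 41.32 years ≈ 41 opaque zones.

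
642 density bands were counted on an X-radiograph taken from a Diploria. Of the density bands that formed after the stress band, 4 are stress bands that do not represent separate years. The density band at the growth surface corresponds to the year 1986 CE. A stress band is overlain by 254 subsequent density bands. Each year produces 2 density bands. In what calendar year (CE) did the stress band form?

1861 CE

254 density bands formed after the stress band.
Excluding 4 false density bands: 254 − 4 = 250.
With 2 density bands per year, 250 / 2 = 125 years.
Counting back 125 years from 1986 CE places the stress band in 1986 − 125 = 1861 CE.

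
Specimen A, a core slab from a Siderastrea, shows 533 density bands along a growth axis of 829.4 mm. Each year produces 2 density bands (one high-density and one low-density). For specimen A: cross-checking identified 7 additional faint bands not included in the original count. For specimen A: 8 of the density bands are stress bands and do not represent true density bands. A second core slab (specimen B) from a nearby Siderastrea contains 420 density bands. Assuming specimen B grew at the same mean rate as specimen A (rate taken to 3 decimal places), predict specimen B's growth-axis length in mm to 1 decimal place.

654.8 mm

Specimen A: adjusted count: 533 − 8 + 7 = 532 density bands.
Specimen A: dividing by 2 density bands per year: 532 / 2 = 266 years.
A: 829.4 mm over 266 years gives 829.4 / 266 ≈ 3.118 mm per year.
Specimen B: dividing by 2 density bands per year: 420 / 2 = 210 years. B's length ≈ 3.118 × 210 = 654.8 mm.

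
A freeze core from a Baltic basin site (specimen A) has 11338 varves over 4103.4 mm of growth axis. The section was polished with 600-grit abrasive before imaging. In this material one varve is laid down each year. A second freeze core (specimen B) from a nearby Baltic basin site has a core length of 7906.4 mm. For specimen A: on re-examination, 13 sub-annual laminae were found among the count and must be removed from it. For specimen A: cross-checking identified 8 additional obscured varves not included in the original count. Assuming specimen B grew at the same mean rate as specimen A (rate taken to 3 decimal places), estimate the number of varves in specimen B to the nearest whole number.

Specimen A: true varve count = 11338 − 13 + 8 = 11333.
A: Mean rate = 4103.4 mm / 11333 years ≈ 0.362 mm per year.
For B, 7906.4 / 0.362 = 21840.88 years ≈ 21841 varves.

21841 varves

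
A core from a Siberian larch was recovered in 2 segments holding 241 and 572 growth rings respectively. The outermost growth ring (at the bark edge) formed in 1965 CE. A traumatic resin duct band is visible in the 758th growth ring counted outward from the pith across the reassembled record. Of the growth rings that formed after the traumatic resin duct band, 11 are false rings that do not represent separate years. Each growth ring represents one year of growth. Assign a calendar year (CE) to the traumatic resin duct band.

Total growth rings = 241 + 572 = 813.
Between growth ring 758 and the bark edge there are 813 − 758 = 55 growth rings.
Removing the 11 false growth rings leaves 55 − 11 = 44 true growth rings beyond the traumatic resin duct band.
1965 − 44 = 1921 CE.

1921 CE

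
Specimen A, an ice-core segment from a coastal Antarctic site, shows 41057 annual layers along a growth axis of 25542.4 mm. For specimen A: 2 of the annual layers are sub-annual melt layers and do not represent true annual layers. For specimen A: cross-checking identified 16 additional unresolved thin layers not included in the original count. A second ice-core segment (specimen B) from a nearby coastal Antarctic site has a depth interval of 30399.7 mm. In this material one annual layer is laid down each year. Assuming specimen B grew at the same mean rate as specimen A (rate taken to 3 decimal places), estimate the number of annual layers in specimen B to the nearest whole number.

48874 annual layers

Specimen A: adjusted count: 41057 − 2 + 16 = 41071 annual layers.
A: 25542.4 mm over 41071 years gives 25542.4 / 41071 ≈ 0.622 mm per year.
Specimen B: 30399.7 mm / 0.622 mm per year = 48874.12 years ≈ 48874 annual layers.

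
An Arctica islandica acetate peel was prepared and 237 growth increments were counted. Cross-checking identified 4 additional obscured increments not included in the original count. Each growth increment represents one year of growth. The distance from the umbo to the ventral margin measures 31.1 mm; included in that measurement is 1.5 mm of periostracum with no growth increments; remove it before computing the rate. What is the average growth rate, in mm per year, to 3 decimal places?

Adjusted count: 237 + 4 = 241 growth increments.
Removing the 1.5 mm offcut leaves 31.1 − 1.5 = 29.6 mm.
Mean rate = 29.6 mm / 241 years ≈ 0.123 mm per year.

0.123 mm per year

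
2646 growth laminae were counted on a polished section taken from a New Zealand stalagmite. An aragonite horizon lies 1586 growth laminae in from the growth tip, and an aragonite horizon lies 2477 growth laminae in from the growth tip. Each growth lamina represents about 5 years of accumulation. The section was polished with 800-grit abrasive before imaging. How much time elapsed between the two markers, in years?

4455 years

Separation: 2477 − 1586 = 891 growth laminae.
At 5 years per growth lamina, 891 × 5 = 4455 years.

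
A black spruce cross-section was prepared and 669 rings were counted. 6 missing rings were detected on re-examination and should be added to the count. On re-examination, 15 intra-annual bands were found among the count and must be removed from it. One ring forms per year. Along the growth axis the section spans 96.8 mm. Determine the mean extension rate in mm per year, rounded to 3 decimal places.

0.147 mm per year

Adjusted count: 669 − 15 + 6 = 660 rings.
Extension rate ≈ 96.8 / 660 = 0.147 mm per year.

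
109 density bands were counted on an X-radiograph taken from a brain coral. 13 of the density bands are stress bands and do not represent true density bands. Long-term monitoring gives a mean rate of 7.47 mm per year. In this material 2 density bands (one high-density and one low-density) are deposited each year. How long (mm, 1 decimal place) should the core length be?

Adjusted count: 109 − 13 = 96 density bands.
Dividing by 2 density bands per year: 96 / 2 = 48 years.
48 years at 7.47 mm/year gives 7.47 × 48 = 358.6 mm.

358.6 mm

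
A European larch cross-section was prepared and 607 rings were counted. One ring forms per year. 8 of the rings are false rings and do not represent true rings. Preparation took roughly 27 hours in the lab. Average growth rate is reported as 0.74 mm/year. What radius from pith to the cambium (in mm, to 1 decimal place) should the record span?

443.3 mm

Adjusted count: 607 − 8 = 599 rings.
599 years at 0.74 mm/year gives 0.74 × 599 = 443.3 mm.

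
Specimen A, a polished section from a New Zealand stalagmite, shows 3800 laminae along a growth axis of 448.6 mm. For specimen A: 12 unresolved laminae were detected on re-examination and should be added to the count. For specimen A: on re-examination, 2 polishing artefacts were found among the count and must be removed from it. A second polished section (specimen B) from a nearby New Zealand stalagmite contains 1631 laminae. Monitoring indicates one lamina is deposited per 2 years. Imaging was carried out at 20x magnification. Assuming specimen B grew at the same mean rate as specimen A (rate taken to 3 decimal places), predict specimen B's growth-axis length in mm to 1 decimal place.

192.5 mm

Specimen A: true lamina count = 3800 − 2 + 12 = 3810.
Specimen A: 3810 laminae at 2 years each span 3810 × 2 = 7620 years.
A: Extension rate ≈ 448.6 / 7620 = 0.059 mm/year.
Specimen B: multiplying by 2 years per lamina: 1631 × 2 = 3262 years. B's length ≈ 0.059 × 3262 = 192.5 mm.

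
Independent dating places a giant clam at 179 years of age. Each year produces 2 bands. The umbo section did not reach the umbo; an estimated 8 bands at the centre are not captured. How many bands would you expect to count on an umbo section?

350 bands

With 2 bands per year, 179 years would produce 179 × 2 = 358 bands.
358 − 8 missed = 350 bands expected in the prepared section.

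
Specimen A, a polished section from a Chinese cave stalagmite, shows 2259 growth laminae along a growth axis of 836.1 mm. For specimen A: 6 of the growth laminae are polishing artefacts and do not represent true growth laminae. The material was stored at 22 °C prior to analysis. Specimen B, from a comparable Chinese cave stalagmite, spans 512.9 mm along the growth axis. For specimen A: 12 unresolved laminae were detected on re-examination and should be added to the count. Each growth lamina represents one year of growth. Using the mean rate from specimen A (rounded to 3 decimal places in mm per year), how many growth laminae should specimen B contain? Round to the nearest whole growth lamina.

Specimen A: adjusted count: 2259 − 6 + 12 = 2265 growth laminae.
A: 836.1 mm over 2265 years gives 836.1 / 2265 ≈ 0.369 mm/year.
For B, 512.9 / 0.369 = 1389.97 years ≈ 1390 growth laminae.

1390 growth laminae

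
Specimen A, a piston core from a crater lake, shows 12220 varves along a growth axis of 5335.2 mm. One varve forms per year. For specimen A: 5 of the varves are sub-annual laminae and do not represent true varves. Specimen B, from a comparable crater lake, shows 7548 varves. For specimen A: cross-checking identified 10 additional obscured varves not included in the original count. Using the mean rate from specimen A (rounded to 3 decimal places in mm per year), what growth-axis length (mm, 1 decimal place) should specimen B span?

3290.9 mm

Specimen A: adjusted count: 12220 − 5 + 10 = 12225 varves.
A: Extension rate ≈ 5335.2 / 12225 = 0.436 mm/year.
For B, 0.436 mm/year × 7548 years = 3290.9 mm.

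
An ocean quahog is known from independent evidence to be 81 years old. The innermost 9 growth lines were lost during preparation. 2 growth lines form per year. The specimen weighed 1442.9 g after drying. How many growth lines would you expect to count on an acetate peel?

153 growth lines

With 2 growth lines per year, 81 years would produce 81 × 2 = 162 growth lines.
Subtracting the 9 growth lines not captured gives 162 − 9 = 153 growth lines in the record.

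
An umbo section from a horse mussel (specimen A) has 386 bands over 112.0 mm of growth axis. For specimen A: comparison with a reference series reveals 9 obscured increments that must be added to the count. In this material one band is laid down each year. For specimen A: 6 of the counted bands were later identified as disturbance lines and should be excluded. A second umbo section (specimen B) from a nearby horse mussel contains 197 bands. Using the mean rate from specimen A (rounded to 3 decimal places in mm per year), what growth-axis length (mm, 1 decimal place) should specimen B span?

Specimen A: after corrections the count is 386 − 6 + 9 = 389 bands.
A: Extension rate ≈ 112.0 / 389 = 0.288 mm/yr.
Length of B = 0.288 × 197 = 56.7 mm.

56.7 mm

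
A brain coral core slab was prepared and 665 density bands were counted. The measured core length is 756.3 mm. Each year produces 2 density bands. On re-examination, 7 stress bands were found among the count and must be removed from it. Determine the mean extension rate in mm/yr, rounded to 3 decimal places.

After corrections the count is 665 − 7 = 658 density bands.
Dividing by 2 density bands per year: 658 / 2 = 329 years.
Extension rate ≈ 756.3 / 329 = 2.299 mm/yr.

2.299 mm/yr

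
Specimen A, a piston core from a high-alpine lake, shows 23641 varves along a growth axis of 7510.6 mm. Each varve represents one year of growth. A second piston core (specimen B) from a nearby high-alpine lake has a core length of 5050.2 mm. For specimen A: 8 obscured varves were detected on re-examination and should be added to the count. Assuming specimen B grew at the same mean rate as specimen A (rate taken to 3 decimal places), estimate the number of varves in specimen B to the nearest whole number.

Specimen A: adjusted count: 23641 + 8 = 23649 varves.
A: Extension rate ≈ 7510.6 / 23649 = 0.318 mm/yr.
B spans 5050.2 / 0.318 = 15881.13 years ≈ 15881 varves.

15881 varves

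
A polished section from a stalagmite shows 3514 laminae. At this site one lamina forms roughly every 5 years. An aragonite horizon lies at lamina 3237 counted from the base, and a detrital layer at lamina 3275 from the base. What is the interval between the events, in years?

3275 − 3237 = 38 laminae lie between the two events.
At 5 years per lamina, 38 × 5 = 190 years.

190 yr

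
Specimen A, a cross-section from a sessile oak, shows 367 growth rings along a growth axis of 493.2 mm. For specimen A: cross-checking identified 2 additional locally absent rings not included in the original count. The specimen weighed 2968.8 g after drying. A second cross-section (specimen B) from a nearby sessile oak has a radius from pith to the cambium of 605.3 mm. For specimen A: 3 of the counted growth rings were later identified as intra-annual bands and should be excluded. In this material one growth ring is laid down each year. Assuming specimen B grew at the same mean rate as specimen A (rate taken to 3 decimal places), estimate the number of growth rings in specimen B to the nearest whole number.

449 growth rings

Specimen A: adjusted count: 367 − 3 + 2 = 366 growth rings.
A: Mean rate = 493.2 mm / 366 years ≈ 1.348 mm/yr.
Specimen B: 605.3 mm / 1.348 mm per year = 449.04 years ≈ 449 growth rings.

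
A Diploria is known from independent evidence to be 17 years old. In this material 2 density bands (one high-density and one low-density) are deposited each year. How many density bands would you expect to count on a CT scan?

34 density bands

With 2 density bands per year, 17 years would produce 17 × 2 = 34 density bands.
So 34 density bands should be present.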